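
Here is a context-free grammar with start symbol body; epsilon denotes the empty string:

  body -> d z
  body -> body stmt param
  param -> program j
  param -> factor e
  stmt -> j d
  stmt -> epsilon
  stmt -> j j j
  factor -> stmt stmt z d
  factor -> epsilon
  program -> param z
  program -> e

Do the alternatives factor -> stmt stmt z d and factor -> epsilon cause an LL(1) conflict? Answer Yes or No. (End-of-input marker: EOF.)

No

FIRST(stmt stmt z d) = { j, z } and FIRST(epsilon) = { epsilon }.
The second is nullable but FOLLOW(factor) = { e } is disjoint from FIRST of the first.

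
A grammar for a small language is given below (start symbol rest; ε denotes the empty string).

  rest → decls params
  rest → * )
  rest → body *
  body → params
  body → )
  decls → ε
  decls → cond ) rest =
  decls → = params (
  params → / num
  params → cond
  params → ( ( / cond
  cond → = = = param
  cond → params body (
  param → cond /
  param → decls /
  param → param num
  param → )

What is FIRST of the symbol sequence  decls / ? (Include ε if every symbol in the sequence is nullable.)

Add FIRST(decls)\{ε} = { (, /, = }; decls is nullable, continue.
/ is a terminal; add {/} and stop.

{ (, /, = }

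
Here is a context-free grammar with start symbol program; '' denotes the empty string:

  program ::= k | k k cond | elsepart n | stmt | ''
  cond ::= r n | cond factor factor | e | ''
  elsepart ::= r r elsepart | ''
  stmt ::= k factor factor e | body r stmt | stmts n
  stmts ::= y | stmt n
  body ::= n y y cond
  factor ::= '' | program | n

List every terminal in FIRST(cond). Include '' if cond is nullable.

cond ::= r n contributes {r}.
From cond ::= cond factor factor: cond, factor, factor nullable, take FIRST(cond) ∪ FIRST(factor) ∪ FIRST(factor) = { e, k, n, r, y }; also '' since the whole RHS is nullable.
cond ::= e contributes {e}.
cond ::= '' contributes ''.
Union: FIRST(cond) = { e, k, n, r, y, '' }.

{ e, k, n, r, y, '' }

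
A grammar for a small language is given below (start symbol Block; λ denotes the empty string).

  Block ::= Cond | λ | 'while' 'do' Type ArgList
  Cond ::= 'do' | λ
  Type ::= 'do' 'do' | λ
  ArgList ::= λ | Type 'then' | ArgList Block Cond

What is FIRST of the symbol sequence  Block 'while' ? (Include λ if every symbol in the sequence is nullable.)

Add FIRST(Block)\{λ} = { 'do', 'while' }; Block is nullable, continue.
'while' is a terminal; add {'while'} and stop.

{ 'do', 'while' }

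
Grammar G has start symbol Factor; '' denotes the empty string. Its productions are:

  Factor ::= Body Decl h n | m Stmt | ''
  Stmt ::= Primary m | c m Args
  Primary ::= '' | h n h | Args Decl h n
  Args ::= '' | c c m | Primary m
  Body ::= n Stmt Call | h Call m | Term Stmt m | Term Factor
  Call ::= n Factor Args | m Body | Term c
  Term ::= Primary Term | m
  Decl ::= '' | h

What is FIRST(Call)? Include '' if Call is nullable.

{ c, h, m, n }

Call ::= n Factor Args contributes {n}.
Call ::= m Body contributes {m}.
From Call ::= Term c: add FIRST(Term) = { c, h, m }.
Union: FIRST(Call) = { c, h, m, n }.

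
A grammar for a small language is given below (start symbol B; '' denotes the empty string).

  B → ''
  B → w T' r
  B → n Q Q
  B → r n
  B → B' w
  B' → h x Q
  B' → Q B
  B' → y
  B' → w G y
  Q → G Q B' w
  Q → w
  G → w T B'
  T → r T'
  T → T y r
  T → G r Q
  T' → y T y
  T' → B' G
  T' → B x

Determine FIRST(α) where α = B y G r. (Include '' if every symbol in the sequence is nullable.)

{ h, n, r, w, y }

Add FIRST(B)\{''} = { h, n, r, w, y }; B is nullable, continue.
y is a terminal; add {y} and stop.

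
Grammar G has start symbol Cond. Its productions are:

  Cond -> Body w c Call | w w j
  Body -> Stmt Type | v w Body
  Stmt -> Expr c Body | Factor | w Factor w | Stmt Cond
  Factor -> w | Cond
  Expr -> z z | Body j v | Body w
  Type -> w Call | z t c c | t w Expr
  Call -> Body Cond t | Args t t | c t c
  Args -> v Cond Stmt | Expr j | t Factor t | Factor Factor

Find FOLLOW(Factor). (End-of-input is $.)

{ t, v, w, z }

In Stmt -> Factor: Factor is at the end, add FOLLOW(Stmt) = { t, v, w, z }.
In Stmt -> w Factor w: add FIRST(w) = { w }.
In Args -> t Factor t: add FIRST(t) = { t }.
In Args -> Factor Factor: add FIRST(Factor) = { v, w, z }.
In Args -> Factor Factor: Factor is at the end, add FOLLOW(Args) = { t }.
Union: FOLLOW(Factor) = { t, v, w, z }.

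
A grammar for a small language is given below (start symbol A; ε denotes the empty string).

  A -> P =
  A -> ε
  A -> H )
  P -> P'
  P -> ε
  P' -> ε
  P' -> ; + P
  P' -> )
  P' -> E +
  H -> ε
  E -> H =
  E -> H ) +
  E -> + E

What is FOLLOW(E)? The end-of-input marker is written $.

In P' -> E +: add FIRST(+) = { + }.
In E -> + E: E is at the end, add FOLLOW(E) = { + }.
Union: FOLLOW(E) = { + }.

{ + }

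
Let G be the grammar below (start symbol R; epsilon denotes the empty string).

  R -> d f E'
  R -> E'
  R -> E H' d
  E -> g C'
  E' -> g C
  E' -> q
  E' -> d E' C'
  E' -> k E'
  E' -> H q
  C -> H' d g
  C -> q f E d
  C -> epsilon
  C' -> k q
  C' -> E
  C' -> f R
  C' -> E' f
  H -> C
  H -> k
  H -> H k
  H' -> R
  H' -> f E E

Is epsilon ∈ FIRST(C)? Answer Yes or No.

C has an epsilon-production, so C ⇒ epsilon.

Yes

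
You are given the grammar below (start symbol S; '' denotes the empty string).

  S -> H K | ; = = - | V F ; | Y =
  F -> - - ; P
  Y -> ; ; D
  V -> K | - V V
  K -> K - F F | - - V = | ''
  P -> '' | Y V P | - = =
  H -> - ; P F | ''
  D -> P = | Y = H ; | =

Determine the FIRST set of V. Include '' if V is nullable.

From V -> K: add FIRST(K) = { -, '' } (including '' since K is nullable).
V -> - V V contributes {-}.
Union: FIRST(V) = { -, '' }.

{ -, '' }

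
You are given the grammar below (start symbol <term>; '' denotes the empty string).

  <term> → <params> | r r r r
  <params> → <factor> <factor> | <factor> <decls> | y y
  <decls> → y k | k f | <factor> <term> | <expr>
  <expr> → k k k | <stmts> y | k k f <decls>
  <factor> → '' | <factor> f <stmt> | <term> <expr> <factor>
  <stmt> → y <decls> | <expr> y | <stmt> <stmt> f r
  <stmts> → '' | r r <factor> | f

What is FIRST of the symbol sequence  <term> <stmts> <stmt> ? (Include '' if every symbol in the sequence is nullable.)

{ f, k, r, y }

Add FIRST(<term>)\{''} = { f, k, r, y }; <term> is nullable, continue.
Add FIRST(<stmts>)\{''} = { f, r }; <stmts> is nullable, continue.
Add FIRST(<stmt>) = { f, k, r, y }; <stmt> is not nullable, stop.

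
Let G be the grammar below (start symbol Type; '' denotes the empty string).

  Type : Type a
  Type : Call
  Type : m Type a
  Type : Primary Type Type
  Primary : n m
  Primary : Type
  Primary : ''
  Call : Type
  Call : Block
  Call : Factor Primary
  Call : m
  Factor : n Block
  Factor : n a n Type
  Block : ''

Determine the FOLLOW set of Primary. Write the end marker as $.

{ $, a, m, n }

In Type : Primary Type Type: add FIRST(Type Type)\{''} = { a, m, n }.
  Since Type Type is nullable, also add FOLLOW(Type) = { $, a, m, n }.
In Call : Factor Primary: Primary is at the end, add FOLLOW(Call) = { $, a, m, n }.
Union: FOLLOW(Primary) = { $, a, m, n }.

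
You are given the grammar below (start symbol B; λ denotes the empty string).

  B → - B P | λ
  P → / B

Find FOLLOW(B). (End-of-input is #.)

{ #, / }

B is the start symbol, so # ∈ FOLLOW(B).
In B → - B P: add FIRST(P) = { / }.
In P → / B: B is at the end, add FOLLOW(P) = { #, / }.
Union: FOLLOW(B) = { #, / }.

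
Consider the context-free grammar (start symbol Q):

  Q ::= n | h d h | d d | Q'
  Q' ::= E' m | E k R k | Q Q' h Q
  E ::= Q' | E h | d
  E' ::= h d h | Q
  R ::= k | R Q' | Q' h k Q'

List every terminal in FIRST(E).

{ d, h, n }

From E ::= Q': add FIRST(Q') = { d, h, n }.
From E ::= E h: add FIRST(E) = { d, h, n }.
E ::= d contributes {d}.
Union: FIRST(E) = { d, h, n }.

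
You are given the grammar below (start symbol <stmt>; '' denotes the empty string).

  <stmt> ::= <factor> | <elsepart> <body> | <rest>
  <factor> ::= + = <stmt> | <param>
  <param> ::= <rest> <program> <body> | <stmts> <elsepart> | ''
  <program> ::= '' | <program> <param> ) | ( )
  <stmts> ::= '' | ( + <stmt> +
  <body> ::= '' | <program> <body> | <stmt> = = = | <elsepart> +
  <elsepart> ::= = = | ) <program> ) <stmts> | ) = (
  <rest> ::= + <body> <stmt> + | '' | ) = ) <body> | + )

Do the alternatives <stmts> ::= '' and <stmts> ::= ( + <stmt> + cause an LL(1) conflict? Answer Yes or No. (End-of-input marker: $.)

Yes

FIRST('') = { '' } and FIRST(( + <stmt> +) = { ( }.
The first alternative is nullable and FOLLOW(<stmts>) = { $, (, ), +, = } shares ( with FIRST of the second — conflict.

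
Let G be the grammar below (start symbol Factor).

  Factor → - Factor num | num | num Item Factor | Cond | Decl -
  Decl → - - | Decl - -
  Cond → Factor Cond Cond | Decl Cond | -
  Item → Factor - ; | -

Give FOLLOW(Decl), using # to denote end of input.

{ -, num }

In Factor → Decl -: add FIRST(-) = { - }.
In Decl → Decl - -: add FIRST(- -) = { - }.
In Cond → Decl Cond: add FIRST(Cond) = { -, num }.
Union: FOLLOW(Decl) = { -, num }.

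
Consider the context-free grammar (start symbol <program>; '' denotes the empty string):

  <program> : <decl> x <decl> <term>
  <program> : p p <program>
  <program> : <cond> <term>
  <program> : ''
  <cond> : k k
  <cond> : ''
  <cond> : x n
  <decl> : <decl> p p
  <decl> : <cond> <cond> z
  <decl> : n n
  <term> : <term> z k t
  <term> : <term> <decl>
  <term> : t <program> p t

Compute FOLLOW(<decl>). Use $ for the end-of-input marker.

{ $, k, n, p, t, x, z }

In <program> : <decl> x <decl> <term>: add FIRST(x <decl> <term>) = { x }.
In <program> : <decl> x <decl> <term>: add FIRST(<term>) = { t }.
In <decl> : <decl> p p: add FIRST(p p) = { p }.
In <term> : <term> <decl>: <decl> is at the end, add FOLLOW(<term>) = { $, k, n, p, x, z }.
Union: FOLLOW(<decl>) = { $, k, n, p, t, x, z }.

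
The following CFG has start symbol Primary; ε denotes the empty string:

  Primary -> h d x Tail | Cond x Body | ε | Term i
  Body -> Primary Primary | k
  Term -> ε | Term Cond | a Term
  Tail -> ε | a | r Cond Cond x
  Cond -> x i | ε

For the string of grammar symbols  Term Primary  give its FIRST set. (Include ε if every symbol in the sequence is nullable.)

{ a, h, i, x, ε }

Add FIRST(Term)\{ε} = { a, x }; Term is nullable, continue.
Add FIRST(Primary)\{ε} = { a, h, i, x }; Primary is nullable, continue.
Every symbol is nullable, so include ε.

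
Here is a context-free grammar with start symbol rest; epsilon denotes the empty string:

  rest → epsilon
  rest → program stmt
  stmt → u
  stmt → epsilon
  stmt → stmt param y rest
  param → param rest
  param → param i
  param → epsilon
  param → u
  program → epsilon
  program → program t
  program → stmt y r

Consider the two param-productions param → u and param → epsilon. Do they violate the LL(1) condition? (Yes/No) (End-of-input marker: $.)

FIRST(u) = { u } and FIRST(epsilon) = { epsilon }.
The second alternative is nullable and FOLLOW(param) = { i, t, u, y } shares u with FIRST of the first — conflict.

Yes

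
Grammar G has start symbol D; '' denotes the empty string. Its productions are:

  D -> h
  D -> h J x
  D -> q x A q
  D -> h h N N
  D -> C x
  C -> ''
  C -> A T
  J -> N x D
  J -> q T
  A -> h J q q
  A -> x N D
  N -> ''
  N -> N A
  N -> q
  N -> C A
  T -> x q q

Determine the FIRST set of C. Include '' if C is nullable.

{ h, x, '' }

C -> '' contributes ''.
From C -> A T: add FIRST(A) = { h, x }.
Union: FIRST(C) = { h, x, '' }.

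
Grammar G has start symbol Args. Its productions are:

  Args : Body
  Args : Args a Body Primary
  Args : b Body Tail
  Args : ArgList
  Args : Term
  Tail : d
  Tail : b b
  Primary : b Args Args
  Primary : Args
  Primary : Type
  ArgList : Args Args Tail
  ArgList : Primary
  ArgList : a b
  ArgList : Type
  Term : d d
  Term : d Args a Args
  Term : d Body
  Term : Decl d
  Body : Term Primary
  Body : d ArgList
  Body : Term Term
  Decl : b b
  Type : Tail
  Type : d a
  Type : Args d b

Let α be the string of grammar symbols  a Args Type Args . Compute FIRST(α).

a is a terminal; add {a} and stop.

{ a }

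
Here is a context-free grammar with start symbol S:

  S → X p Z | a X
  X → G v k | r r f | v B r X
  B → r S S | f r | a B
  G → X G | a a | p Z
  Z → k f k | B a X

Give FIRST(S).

From S → X p Z: add FIRST(X) = { a, p, r, v }.
S → a X contributes {a}.
Union: FIRST(S) = { a, p, r, v }.

{ a, p, r, v }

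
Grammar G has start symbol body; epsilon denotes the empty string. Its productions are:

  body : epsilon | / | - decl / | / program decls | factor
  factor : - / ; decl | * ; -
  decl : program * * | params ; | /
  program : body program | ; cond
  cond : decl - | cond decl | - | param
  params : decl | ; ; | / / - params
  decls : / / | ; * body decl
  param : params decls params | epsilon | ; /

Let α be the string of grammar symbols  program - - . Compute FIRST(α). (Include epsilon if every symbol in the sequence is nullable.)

Add FIRST(program) = { *, -, /, ; }; program is not nullable, stop.

{ *, -, /, ; }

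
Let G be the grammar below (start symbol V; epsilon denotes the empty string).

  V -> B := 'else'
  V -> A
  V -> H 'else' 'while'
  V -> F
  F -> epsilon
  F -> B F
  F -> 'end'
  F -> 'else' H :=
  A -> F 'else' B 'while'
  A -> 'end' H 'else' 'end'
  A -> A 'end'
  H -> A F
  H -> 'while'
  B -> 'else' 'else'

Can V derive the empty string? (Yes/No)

Yes

V -> F and each of F is nullable, so V ⇒* epsilon.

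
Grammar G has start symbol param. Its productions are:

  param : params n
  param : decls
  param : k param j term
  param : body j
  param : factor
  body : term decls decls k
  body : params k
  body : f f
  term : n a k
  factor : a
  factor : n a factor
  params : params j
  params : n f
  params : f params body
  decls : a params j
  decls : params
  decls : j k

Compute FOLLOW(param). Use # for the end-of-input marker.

param is the start symbol, so # ∈ FOLLOW(param).
In param : k param j term: add FIRST(j term) = { j }.
Union: FOLLOW(param) = { #, j }.

{ #, j }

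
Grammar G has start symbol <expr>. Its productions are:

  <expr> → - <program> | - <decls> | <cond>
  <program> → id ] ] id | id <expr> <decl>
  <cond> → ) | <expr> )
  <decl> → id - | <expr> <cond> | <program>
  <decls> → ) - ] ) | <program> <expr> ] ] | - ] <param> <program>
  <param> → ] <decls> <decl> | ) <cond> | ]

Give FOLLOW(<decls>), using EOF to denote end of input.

{ EOF, ), -, ], id }

In <expr> → - <decls>: <decls> is at the end, add FOLLOW(<expr>) = { EOF, ), -, ], id }.
In <param> → ] <decls> <decl>: add FIRST(<decl>) = { ), -, id }.
Union: FOLLOW(<decls>) = { EOF, ), -, ], id }.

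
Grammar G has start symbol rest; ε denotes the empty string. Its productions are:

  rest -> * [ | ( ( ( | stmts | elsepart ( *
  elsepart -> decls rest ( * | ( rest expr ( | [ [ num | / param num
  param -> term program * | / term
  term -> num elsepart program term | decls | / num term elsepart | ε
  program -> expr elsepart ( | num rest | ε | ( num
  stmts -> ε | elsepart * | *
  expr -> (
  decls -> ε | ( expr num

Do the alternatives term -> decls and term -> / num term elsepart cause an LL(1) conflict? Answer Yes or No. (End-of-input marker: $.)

Yes

FIRST(decls) = { (, ε } and FIRST(/ num term elsepart) = { / }.
The first alternative is nullable and FOLLOW(term) = { (, *, /, [, num } shares / with FIRST of the second — conflict.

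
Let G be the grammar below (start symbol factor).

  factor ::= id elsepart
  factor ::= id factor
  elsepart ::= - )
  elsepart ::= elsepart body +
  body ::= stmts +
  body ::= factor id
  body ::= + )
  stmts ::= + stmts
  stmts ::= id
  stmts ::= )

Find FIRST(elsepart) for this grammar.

elsepart ::= - ) contributes {-}.
From elsepart ::= elsepart body +: add FIRST(elsepart) = { - }.
Union: FIRST(elsepart) = { - }.

{ - }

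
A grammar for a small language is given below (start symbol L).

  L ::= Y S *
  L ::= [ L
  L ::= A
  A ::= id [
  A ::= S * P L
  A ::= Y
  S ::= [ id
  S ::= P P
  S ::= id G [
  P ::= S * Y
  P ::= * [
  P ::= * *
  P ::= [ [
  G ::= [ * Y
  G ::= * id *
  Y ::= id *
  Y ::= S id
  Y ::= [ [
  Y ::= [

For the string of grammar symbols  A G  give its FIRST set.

{ *, [, id }

Add FIRST(A) = { *, [, id }; A is not nullable, stop.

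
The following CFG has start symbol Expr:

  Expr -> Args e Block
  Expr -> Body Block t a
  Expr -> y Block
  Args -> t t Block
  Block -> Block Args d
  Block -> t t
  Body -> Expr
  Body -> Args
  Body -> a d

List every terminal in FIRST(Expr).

{ a, t, y }

From Expr -> Args e Block: add FIRST(Args) = { t }.
From Expr -> Body Block t a: add FIRST(Body) = { a, t, y }.
Expr -> y Block contributes {y}.
Union: FIRST(Expr) = { a, t, y }.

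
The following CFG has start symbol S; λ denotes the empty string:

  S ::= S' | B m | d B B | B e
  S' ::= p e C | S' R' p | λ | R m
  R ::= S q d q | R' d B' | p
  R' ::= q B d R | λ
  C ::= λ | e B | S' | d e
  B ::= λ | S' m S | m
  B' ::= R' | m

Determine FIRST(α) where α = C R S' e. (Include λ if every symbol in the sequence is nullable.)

Add FIRST(C)\{λ} = { d, e, m, p, q }; C is nullable, continue.
Add FIRST(R) = { d, e, m, p, q }; R is not nullable, stop.

{ d, e, m, p, q }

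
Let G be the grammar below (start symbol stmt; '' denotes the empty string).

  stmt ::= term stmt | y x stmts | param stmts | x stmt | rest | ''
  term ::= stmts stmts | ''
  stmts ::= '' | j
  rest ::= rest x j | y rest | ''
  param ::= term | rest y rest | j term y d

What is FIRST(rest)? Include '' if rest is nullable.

{ x, y, '' }

From rest ::= rest x j: rest nullable, take FIRST(rest) ∪ {x} = { x, y }.
rest ::= y rest contributes {y}.
rest ::= '' contributes ''.
Union: FIRST(rest) = { x, y, '' }.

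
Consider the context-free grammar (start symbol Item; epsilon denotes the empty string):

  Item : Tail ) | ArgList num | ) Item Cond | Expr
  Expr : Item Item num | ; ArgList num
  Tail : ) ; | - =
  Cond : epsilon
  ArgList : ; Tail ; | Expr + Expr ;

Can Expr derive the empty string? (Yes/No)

Nullable nonterminals: Cond.
No production of Expr has an RHS whose symbols are all nullable, so Expr is not nullable.

No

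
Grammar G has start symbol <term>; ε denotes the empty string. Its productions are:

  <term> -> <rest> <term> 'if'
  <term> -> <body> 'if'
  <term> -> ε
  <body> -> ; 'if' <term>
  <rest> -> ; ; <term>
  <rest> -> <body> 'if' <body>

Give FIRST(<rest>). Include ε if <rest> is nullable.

<rest> -> ; ; <term> contributes {;}.
From <rest> -> <body> 'if' <body>: add FIRST(<body>) = { ; }.
Union: FIRST(<rest>) = { ; }.

{ ; }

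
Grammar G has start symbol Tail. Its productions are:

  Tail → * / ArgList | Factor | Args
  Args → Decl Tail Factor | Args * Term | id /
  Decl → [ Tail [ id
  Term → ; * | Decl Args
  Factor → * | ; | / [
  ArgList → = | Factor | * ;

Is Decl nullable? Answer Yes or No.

No nonterminal in this grammar is nullable.
No production of Decl has an RHS whose symbols are all nullable, so Decl is not nullable.

No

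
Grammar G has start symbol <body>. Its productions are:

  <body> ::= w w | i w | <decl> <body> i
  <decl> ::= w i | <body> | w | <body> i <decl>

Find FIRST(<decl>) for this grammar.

{ i, w }

<decl> ::= w i contributes {w}.
From <decl> ::= <body>: add FIRST(<body>) = { i, w }.
<decl> ::= w contributes {w}.
From <decl> ::= <body> i <decl>: add FIRST(<body>) = { i, w }.
Union: FIRST(<decl>) = { i, w }.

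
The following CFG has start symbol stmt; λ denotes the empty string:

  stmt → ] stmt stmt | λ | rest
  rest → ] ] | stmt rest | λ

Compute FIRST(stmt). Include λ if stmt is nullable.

stmt → ] stmt stmt contributes {]}.
stmt → λ contributes λ.
From stmt → rest: add FIRST(rest) = { ], λ } (including λ since rest is nullable).
Union: FIRST(stmt) = { ], λ }.

{ ], λ }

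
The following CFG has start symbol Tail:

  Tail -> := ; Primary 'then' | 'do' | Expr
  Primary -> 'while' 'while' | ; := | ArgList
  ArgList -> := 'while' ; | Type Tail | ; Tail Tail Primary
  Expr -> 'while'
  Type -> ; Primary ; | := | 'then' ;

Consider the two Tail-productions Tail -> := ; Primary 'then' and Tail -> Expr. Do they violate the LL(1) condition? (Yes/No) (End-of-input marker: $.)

No

FIRST(:= ; Primary 'then') = { := } and FIRST(Expr) = { 'while' }.
The FIRST sets are disjoint and neither alternative is nullable — no conflict.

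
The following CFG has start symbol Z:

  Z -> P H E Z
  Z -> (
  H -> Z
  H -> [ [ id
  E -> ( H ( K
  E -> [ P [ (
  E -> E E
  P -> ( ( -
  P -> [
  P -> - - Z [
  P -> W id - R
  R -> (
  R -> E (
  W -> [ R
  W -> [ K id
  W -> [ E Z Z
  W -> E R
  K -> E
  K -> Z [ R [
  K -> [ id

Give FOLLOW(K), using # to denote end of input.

{ (, -, [, id }

In E -> ( H ( K: K is at the end, add FOLLOW(E) = { (, -, [, id }.
In W -> [ K id: add FIRST(id) = { id }.
Union: FOLLOW(K) = { (, -, [, id }.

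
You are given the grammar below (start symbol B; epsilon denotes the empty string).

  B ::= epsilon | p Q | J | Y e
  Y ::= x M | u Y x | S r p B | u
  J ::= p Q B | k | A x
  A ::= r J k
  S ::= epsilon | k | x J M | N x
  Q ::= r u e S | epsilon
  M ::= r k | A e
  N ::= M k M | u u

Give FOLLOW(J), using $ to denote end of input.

{ $, e, k, r, x }

In B ::= J: J is at the end, add FOLLOW(B) = { $, e, k, r, x }.
In A ::= r J k: add FIRST(k) = { k }.
In S ::= x J M: add FIRST(M) = { r }.
Union: FOLLOW(J) = { $, e, k, r, x }.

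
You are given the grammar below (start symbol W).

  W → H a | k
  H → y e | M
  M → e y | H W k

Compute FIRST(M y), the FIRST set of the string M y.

{ e, y }

Add FIRST(M) = { e, y }; M is not nullable, stop.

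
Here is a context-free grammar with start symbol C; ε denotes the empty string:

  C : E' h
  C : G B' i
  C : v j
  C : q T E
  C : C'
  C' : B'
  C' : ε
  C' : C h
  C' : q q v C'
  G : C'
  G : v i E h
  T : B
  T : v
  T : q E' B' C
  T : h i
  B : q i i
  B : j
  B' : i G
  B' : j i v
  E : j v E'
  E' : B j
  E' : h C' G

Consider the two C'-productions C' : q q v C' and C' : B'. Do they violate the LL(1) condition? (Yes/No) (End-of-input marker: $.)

FIRST(q q v C') = { q } and FIRST(B') = { i, j }.
The FIRST sets are disjoint and neither alternative is nullable — no conflict.

No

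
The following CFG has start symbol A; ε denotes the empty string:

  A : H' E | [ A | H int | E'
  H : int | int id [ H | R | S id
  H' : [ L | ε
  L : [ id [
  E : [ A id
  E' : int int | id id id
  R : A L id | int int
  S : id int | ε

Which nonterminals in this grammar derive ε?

Directly nullable (have an ε-production): H', S.
No other nonterminal has a production whose RHS symbols are all nullable.

{ H', S }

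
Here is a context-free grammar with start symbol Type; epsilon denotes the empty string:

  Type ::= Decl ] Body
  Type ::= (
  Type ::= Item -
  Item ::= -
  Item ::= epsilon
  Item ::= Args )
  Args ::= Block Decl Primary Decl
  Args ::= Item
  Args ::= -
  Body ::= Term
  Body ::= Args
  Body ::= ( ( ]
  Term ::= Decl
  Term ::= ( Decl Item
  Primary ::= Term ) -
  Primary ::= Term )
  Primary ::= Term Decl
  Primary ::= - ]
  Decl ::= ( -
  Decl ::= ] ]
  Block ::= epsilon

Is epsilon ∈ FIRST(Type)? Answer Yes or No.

No

Nullable nonterminals: Args, Block, Body, Item.
No production of Type has an RHS whose symbols are all nullable, so Type is not nullable.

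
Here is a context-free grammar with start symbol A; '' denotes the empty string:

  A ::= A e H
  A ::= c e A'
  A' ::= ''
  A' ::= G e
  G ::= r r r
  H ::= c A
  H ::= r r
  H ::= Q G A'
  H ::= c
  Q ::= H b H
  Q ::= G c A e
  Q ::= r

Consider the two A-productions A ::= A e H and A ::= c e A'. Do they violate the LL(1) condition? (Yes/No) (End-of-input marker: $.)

FIRST(A e H) = { c } and FIRST(c e A') = { c }.
Both contain c, so the two alternatives are not disjoint — LL(1) conflict.

Yes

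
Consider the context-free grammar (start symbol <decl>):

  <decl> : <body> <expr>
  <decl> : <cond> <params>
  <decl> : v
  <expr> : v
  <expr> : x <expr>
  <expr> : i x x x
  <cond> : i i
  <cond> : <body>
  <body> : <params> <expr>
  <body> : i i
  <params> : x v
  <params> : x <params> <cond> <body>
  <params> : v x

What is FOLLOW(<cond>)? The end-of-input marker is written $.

In <decl> : <cond> <params>: add FIRST(<params>) = { v, x }.
In <params> : x <params> <cond> <body>: add FIRST(<body>) = { i, v, x }.
Union: FOLLOW(<cond>) = { i, v, x }.

{ i, v, x }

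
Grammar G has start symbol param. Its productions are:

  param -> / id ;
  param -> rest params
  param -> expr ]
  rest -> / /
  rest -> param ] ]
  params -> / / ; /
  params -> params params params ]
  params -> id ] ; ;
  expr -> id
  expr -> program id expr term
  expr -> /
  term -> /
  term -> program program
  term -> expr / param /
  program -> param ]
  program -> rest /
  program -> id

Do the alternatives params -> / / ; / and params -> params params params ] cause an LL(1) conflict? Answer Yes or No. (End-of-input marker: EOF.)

FIRST(/ / ; /) = { / } and FIRST(params params params ]) = { /, id }.
Both contain /, so the two alternatives are not disjoint — LL(1) conflict.

Yes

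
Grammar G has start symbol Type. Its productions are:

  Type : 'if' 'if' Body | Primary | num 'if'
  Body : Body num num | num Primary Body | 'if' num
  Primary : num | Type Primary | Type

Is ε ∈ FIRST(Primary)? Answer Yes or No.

No

No nonterminal in this grammar is nullable.
No production of Primary has an RHS whose symbols are all nullable, so Primary is not nullable.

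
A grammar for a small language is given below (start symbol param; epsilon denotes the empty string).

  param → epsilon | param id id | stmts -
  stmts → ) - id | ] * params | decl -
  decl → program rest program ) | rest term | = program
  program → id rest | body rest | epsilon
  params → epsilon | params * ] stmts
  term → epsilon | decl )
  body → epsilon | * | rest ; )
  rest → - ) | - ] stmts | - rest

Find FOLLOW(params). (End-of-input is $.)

{ ), *, -, ;, =, id }

In stmts → ] * params: params is at the end, add FOLLOW(stmts) = { ), *, -, ;, =, id }.
In params → params * ] stmts: add FIRST(* ] stmts) = { * }.
Union: FOLLOW(params) = { ), *, -, ;, =, id }.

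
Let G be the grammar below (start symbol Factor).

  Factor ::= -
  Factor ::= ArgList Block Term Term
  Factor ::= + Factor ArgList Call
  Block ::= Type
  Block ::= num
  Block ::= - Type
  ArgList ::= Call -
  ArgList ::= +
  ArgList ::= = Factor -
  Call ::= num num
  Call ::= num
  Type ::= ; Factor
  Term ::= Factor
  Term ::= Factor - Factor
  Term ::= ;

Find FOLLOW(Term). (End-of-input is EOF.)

{ EOF, +, -, ;, =, num }

In Factor ::= ArgList Block Term Term: add FIRST(Term) = { +, -, ;, =, num }.
In Factor ::= ArgList Block Term Term: Term is at the end, add FOLLOW(Factor) = { EOF, +, -, ;, =, num }.
Union: FOLLOW(Term) = { EOF, +, -, ;, =, num }.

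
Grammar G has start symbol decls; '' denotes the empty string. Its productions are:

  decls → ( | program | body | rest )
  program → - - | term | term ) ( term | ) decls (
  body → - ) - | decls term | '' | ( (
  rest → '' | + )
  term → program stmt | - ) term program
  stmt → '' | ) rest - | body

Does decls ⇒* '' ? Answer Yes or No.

Yes

decls → body and each of body is nullable, so decls ⇒* ''.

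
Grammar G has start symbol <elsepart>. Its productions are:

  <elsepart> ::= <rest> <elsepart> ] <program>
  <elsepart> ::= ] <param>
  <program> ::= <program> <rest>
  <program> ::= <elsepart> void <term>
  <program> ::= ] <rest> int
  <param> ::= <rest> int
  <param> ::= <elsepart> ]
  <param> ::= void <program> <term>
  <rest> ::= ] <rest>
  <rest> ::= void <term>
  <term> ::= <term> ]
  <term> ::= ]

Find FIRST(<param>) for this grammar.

From <param> ::= <rest> int: add FIRST(<rest>) = { ], void }.
From <param> ::= <elsepart> ]: add FIRST(<elsepart>) = { ], void }.
<param> ::= void <program> <term> contributes {void}.
Union: FIRST(<param>) = { ], void }.

{ ], void }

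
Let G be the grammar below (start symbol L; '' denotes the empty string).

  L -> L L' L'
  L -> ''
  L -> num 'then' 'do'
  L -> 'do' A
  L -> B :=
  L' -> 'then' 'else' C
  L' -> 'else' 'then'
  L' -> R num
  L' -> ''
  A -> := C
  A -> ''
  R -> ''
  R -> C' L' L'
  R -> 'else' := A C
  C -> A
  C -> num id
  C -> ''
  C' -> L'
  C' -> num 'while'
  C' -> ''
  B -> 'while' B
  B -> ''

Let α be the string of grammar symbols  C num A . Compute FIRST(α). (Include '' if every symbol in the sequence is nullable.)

Add FIRST(C)\{''} = { :=, num }; C is nullable, continue.
num is a terminal; add {num} and stop.

{ :=, num }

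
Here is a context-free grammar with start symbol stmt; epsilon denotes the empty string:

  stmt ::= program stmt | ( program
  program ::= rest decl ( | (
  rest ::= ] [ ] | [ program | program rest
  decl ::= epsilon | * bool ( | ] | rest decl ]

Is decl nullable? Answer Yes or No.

decl has an epsilon-production, so decl ⇒ epsilon.

Yes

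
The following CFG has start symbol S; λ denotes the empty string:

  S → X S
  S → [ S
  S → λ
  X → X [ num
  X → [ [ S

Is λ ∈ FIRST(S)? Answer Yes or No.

Yes

S has an λ-production, so S ⇒ λ.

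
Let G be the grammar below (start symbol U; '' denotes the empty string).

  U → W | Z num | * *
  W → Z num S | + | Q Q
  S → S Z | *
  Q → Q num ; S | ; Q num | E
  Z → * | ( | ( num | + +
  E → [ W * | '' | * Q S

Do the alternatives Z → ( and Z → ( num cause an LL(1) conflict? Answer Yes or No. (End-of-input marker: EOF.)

Yes

FIRST(() = { ( } and FIRST(( num) = { ( }.
Both contain (, so the two alternatives are not disjoint — LL(1) conflict.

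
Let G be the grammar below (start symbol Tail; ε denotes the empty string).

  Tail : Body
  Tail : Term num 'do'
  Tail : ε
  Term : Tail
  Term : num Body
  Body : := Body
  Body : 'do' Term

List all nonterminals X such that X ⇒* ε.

{ Tail, Term }

Directly nullable (have an ε-production): Tail.
Term : Tail with every symbol nullable, so Term is nullable.
No other nonterminal has a production whose RHS symbols are all nullable.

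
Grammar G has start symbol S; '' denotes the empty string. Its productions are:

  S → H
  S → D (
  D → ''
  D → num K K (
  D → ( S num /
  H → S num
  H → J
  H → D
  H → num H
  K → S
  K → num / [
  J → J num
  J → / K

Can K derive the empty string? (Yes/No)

Yes

K → S and each of S is nullable, so K ⇒* ''.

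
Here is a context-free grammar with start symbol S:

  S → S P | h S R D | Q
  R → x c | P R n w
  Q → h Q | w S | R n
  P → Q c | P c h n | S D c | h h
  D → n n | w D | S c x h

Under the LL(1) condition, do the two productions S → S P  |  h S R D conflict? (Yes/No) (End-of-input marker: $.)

FIRST(S P) = { h, w, x } and FIRST(h S R D) = { h }.
Both contain h, so the two alternatives are not disjoint — LL(1) conflict.

Yes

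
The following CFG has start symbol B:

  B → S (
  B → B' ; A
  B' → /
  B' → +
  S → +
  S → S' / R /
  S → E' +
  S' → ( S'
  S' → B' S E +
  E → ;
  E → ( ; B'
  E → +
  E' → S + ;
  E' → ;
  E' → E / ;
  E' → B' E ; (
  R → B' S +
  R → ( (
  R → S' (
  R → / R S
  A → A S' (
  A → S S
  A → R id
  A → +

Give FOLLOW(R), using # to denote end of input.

In S → S' / R /: add FIRST(/) = { / }.
In R → / R S: add FIRST(S) = { (, +, /, ; }.
In A → R id: add FIRST(id) = { id }.
Union: FOLLOW(R) = { (, +, /, ;, id }.

{ (, +, /, ;, id }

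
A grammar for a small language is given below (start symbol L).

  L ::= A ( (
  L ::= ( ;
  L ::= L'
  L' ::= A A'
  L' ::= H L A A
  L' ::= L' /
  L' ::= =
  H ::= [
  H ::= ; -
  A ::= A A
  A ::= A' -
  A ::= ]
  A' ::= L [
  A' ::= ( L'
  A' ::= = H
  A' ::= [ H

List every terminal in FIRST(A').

{ (, ;, =, [, ] }

From A' ::= L [: add FIRST(L) = { (, ;, =, [, ] }.
A' ::= ( L' contributes {(}.
A' ::= = H contributes {=}.
A' ::= [ H contributes {[}.
Union: FIRST(A') = { (, ;, =, [, ] }.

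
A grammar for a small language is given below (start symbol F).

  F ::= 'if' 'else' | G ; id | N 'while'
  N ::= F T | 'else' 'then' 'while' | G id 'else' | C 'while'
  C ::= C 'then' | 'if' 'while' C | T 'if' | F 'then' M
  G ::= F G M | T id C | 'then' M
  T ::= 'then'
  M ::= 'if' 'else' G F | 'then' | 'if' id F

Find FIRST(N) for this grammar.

From N ::= F T: add FIRST(F) = { 'else', 'if', 'then' }.
N ::= 'else' 'then' 'while' contributes {'else'}.
From N ::= G id 'else': add FIRST(G) = { 'else', 'if', 'then' }.
From N ::= C 'while': add FIRST(C) = { 'else', 'if', 'then' }.
Union: FIRST(N) = { 'else', 'if', 'then' }.

{ 'else', 'if', 'then' }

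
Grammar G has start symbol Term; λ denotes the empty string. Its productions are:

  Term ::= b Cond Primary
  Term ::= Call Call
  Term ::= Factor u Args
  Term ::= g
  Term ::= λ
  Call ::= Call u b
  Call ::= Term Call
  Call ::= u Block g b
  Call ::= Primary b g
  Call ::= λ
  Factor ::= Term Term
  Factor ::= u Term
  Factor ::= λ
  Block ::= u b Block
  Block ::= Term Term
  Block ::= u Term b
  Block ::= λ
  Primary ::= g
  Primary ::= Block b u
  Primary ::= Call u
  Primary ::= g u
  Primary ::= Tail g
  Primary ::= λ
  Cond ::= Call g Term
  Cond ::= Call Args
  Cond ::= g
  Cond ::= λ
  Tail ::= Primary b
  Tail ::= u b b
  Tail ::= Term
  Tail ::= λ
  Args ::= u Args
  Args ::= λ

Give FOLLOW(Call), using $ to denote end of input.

{ $, b, g, u }

In Term ::= Call Call: add FIRST(Call)\{λ} = { b, g, u }.
  Since Call is nullable, also add FOLLOW(Term) = { $, b, g, u }.
In Term ::= Call Call: Call is at the end, add FOLLOW(Term) = { $, b, g, u }.
In Call ::= Call u b: add FIRST(u b) = { u }.
In Call ::= Term Call: Call is at the end, add FOLLOW(Call) = { $, b, g, u }.
In Primary ::= Call u: add FIRST(u) = { u }.
In Cond ::= Call g Term: add FIRST(g Term) = { g }.
In Cond ::= Call Args: add FIRST(Args)\{λ} = { u }.
  Since Args is nullable, also add FOLLOW(Cond) = { $, b, g, u }.
Union: FOLLOW(Call) = { $, b, g, u }.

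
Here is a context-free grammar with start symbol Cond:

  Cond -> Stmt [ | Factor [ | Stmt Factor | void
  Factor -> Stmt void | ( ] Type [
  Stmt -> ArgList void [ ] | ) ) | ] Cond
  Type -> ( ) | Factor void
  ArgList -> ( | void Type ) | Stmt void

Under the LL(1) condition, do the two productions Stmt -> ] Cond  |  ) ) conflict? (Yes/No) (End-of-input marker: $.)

No

FIRST(] Cond) = { ] } and FIRST() )) = { ) }.
The FIRST sets are disjoint and neither alternative is nullable — no conflict.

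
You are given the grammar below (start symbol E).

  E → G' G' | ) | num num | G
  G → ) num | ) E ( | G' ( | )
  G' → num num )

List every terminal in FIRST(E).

{ ), num }

From E → G' G': add FIRST(G') = { num }.
E → ) contributes {)}.
E → num num contributes {num}.
From E → G: add FIRST(G) = { ), num }.
Union: FIRST(E) = { ), num }.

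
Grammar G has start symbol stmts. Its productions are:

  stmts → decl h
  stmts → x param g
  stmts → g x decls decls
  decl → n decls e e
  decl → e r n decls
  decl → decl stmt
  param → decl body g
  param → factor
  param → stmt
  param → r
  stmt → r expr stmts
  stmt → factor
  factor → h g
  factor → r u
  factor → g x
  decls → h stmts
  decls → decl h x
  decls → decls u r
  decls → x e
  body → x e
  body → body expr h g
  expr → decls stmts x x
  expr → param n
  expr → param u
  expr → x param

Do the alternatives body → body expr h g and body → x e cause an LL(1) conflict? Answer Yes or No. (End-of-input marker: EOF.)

FIRST(body expr h g) = { x } and FIRST(x e) = { x }.
Both contain x, so the two alternatives are not disjoint — LL(1) conflict.

Yes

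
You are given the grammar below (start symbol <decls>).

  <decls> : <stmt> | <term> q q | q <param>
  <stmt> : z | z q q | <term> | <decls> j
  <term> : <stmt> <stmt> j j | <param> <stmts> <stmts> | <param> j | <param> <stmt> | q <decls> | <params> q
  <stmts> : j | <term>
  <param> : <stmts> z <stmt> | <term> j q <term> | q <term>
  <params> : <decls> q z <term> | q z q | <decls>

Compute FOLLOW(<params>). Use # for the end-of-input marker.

{ q }

In <term> : <params> q: add FIRST(q) = { q }.
Union: FOLLOW(<params>) = { q }.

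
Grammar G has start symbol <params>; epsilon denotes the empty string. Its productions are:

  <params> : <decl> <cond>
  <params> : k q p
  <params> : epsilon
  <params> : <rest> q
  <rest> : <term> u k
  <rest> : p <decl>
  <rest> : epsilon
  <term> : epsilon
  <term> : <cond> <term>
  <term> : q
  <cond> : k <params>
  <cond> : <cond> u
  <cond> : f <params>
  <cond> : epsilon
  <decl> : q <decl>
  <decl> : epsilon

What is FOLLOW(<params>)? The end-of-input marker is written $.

{ $, f, k, q, u }

<params> is the start symbol, so $ ∈ FOLLOW(<params>).
In <cond> : k <params>: <params> is at the end, add FOLLOW(<cond>) = { $, f, k, q, u }.
In <cond> : f <params>: <params> is at the end, add FOLLOW(<cond>) = { $, f, k, q, u }.
Union: FOLLOW(<params>) = { $, f, k, q, u }.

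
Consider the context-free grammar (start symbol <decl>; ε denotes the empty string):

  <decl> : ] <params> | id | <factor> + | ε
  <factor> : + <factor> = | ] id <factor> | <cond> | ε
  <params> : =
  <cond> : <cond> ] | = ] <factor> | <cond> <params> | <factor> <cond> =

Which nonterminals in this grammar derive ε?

{ <decl>, <factor> }

Directly nullable (have an ε-production): <decl>, <factor>.
No other nonterminal has a production whose RHS symbols are all nullable.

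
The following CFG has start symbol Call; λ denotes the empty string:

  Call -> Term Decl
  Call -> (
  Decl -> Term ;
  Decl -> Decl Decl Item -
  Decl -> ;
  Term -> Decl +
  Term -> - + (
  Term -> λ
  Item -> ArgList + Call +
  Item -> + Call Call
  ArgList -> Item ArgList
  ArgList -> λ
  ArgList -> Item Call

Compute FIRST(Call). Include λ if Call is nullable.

From Call -> Term Decl: Term nullable, take FIRST(Term) ∪ FIRST(Decl) = { -, ; }.
Call -> ( contributes {(}.
Union: FIRST(Call) = { (, -, ; }.

{ (, -, ; }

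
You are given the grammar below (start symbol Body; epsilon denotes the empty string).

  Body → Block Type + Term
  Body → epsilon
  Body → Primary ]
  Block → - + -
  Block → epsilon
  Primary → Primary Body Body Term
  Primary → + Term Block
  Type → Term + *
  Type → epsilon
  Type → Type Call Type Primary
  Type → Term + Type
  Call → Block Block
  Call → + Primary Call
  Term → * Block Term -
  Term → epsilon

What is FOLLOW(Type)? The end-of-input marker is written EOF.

{ *, +, - }

In Body → Block Type + Term: add FIRST(+ Term) = { + }.
In Type → Type Call Type Primary: add FIRST(Call Type Primary) = { *, +, - }.
In Type → Type Call Type Primary: add FIRST(Primary) = { + }.
In Type → Term + Type: Type is at the end, add FOLLOW(Type) = { *, +, - }.
Union: FOLLOW(Type) = { *, +, - }.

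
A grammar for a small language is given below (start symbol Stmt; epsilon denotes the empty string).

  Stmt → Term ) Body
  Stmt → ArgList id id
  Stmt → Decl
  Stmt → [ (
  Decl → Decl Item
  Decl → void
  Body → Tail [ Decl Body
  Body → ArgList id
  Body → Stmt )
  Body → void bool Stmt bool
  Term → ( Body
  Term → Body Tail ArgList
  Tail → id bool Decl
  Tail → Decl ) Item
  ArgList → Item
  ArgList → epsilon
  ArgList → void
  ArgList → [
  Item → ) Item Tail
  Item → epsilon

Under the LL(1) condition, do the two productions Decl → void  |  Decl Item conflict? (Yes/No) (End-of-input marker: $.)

FIRST(void) = { void } and FIRST(Decl Item) = { void }.
Both contain void, so the two alternatives are not disjoint — LL(1) conflict.

Yes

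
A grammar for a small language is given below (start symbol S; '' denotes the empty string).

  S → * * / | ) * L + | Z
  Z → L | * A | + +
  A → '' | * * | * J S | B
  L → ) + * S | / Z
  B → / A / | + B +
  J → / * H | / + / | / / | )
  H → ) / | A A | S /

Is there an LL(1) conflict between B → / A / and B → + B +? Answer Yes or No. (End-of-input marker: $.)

No

FIRST(/ A /) = { / } and FIRST(+ B +) = { + }.
The FIRST sets are disjoint and neither alternative is nullable — no conflict.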